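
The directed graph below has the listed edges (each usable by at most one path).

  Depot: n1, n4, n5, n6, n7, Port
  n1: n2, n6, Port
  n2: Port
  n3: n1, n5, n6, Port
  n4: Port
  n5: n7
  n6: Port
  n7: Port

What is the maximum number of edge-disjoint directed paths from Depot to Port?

5

Assign every edge capacity 1; by Menger, the answer equals the max flow.
Path Depot→Port (+1); total 1.
Path Depot→n1→Port (+1); total 2.
Path Depot→n4→Port (+1); total 3.
Path Depot→n6→Port (+1); total 4.
Path Depot→n7→Port (+1); total 5.
No residual Depot→Port path; max flow = 5.
Certifying cut of size 5: {Depot→Port, Depot→n1, Depot→n4, Depot→n6, n7→Port}.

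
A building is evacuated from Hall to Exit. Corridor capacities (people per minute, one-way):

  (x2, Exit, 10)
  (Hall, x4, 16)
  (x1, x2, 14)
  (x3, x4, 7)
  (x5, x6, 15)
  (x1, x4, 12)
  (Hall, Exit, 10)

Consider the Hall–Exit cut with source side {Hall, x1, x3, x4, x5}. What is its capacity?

39

Edges leaving {Hall, x1, x3, x4, x5}: Hall→Exit (10), x1→x2 (14), x5→x6 (15).
Cut capacity = 10 + 14 + 15 = 39.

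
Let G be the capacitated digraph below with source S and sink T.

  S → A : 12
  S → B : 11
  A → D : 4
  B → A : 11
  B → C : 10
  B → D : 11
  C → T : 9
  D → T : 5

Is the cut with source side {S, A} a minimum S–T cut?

Given cut capacity: 11 + 4 = 15.
Augment S→A→D→T: bottleneck 4, flow now 4.
Augment S→B→C→T: bottleneck 9, flow now 13.
Augment S→B→D→T: bottleneck 1, flow now 14.
No augmenting path remains; maximum flow = 14.
In the residual graph, reachable from S: {S, A, B, C, D}.
Min-cut edges: C→T (9), D→T (5); capacity 9 + 5 = 14.
Cut capacity 15 exceeds the max flow 14, so it is not minimum.

No — its capacity is 15, but the minimum cut has capacity 14.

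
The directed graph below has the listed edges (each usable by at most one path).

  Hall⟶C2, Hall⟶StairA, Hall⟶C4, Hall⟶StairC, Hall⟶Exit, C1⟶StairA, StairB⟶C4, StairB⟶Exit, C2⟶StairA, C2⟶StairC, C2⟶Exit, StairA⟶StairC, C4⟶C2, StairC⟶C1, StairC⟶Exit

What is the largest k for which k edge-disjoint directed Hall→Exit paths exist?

Assign every edge capacity 1; by Menger, the answer equals the max flow.
Path Hall→Exit (+1); total 1.
Path Hall→C2→Exit (+1); total 2.
Path Hall→StairC→Exit (+1); total 3.
No residual Hall→Exit path; max flow = 3.
Certifying cut of size 3: {C2→Exit, Hall→Exit, StairC→Exit}.

3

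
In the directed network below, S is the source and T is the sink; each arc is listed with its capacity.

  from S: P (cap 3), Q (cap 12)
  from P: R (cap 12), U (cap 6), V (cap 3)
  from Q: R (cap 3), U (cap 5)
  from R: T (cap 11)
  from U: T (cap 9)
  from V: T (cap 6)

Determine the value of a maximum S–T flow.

11

Augment S→P→R→T: bottleneck 3, flow now 3.
Augment S→Q→R→T: bottleneck 3, flow now 6.
Augment S→Q→U→T: bottleneck 5, flow now 11.
No augmenting path remains; maximum flow = 11.
In the residual graph, reachable from S: {S, Q}.
Min-cut edges: S→P (3), Q→R (3), Q→U (5); capacity 3 + 3 + 5 = 11.
This cut is saturated, so no flow can exceed 11.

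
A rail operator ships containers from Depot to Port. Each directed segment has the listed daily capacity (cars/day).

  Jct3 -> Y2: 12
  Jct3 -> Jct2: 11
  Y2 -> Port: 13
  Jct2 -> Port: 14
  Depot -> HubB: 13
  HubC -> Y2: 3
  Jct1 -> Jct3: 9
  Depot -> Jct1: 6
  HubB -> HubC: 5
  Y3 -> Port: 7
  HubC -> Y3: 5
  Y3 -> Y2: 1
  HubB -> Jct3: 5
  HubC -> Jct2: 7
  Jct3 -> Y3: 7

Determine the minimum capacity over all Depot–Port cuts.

16

Augment Depot→HubB→Jct3→Jct2→Port: bottleneck 5, flow now 5.
Augment Depot→HubB→HubC→Jct2→Port: bottleneck 5, flow now 10.
Augment Depot→Jct1→Jct3→Jct2→Port: bottleneck 4, flow now 14.
Augment Depot→Jct1→Jct3→Y2→Port: bottleneck 2, flow now 16.
No augmenting path remains; maximum flow = 16.
By max-flow min-cut, the minimum cut capacity equals the max flow.
In the residual graph, reachable from Depot: {Depot, HubB}.
Min-cut edges: Depot→Jct1 (6), HubB→Jct3 (5), HubB→HubC (5); capacity 6 + 5 + 5 = 16.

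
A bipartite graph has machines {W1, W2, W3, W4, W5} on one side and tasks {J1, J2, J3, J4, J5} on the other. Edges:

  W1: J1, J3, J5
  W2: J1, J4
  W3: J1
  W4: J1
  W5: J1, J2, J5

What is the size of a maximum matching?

4

Unit-capacity flow: source→left, listed edges, right→sink; max matching = max flow.
Augmenting path W1→J1 (+1); matched 1.
Augmenting path W2→J4 (+1); matched 2.
Augmenting path W5→J2 (+1); matched 3.
Augmenting path W3→J1→W1→J3 (+1); matched 4.
No augmenting path remains; maximum matching = 4.
König certificate: {W1, W2, W5, J1} is a vertex cover of size 4 (every listed pair touches it), so no matching can be larger.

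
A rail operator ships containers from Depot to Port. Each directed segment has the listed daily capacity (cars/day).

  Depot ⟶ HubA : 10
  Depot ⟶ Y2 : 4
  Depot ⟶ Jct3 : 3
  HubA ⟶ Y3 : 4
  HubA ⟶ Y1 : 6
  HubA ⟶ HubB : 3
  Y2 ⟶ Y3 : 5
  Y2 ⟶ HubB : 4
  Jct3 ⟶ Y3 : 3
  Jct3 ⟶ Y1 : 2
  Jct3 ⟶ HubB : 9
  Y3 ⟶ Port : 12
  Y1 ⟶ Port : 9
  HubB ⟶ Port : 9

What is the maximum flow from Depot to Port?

17

Augment Depot→HubA→Y3→Port: bottleneck 4, flow now 4.
Augment Depot→HubA→Y1→Port: bottleneck 6, flow now 10.
Augment Depot→Y2→Y3→Port: bottleneck 4, flow now 14.
Augment Depot→Jct3→Y3→Port: bottleneck 3, flow now 17.
No augmenting path remains; maximum flow = 17.
In the residual graph, reachable from Depot: {Depot}.
Min-cut edges: Depot→HubA (10), Depot→Y2 (4), Depot→Jct3 (3); capacity 10 + 4 + 3 = 17.
This cut is saturated, so no flow can exceed 17.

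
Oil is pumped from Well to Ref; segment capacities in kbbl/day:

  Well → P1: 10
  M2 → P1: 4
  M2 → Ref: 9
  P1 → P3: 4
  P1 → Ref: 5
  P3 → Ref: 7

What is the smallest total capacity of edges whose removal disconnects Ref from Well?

9

Augment Well→P1→Ref: bottleneck 5, flow now 5.
Augment Well→P1→P3→Ref: bottleneck 4, flow now 9.
No augmenting path remains; maximum flow = 9.
By max-flow min-cut, the minimum cut capacity equals the max flow.
In the residual graph, reachable from Well: {Well, P1}.
Min-cut edges: P1→P3 (4), P1→Ref (5); capacity 4 + 5 = 9.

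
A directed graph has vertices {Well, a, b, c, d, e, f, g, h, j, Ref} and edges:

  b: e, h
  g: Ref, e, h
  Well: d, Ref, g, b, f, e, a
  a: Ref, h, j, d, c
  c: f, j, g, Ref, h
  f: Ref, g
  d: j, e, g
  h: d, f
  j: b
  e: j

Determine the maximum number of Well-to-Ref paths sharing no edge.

4

Assign every edge capacity 1; by Menger, the answer equals the max flow.
Path Well→Ref (+1); total 1.
Path Well→a→Ref (+1); total 2.
Path Well→f→Ref (+1); total 3.
Path Well→g→Ref (+1); total 4.
No residual Well→Ref path; max flow = 4.
Certifying cut of size 4: {Well→Ref, Well→a, f→Ref, g→Ref}.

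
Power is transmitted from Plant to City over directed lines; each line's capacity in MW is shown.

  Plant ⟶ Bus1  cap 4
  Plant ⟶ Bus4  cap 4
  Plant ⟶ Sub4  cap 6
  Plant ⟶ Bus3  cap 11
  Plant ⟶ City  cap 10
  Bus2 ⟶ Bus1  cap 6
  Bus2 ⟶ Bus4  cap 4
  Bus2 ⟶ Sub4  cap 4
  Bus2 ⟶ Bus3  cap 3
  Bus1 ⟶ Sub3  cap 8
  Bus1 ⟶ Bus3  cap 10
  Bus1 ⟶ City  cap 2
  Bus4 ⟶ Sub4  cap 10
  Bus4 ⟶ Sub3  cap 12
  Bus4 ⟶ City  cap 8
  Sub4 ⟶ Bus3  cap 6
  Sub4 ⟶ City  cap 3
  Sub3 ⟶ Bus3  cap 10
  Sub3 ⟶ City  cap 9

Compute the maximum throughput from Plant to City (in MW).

Augment Plant→City: bottleneck 10, flow now 10.
Augment Plant→Bus1→City: bottleneck 2, flow now 12.
Augment Plant→Bus4→City: bottleneck 4, flow now 16.
Augment Plant→Sub4→City: bottleneck 3, flow now 19.
Augment Plant→Bus1→Sub3→City: bottleneck 2, flow now 21.
No augmenting path remains; maximum flow = 21.
In the residual graph, reachable from Plant: {Plant, Sub4, Bus3}.
Min-cut edges: Plant→Bus1 (4), Plant→Bus4 (4), Plant→City (10), Sub4→City (3); capacity 4 + 4 + 10 + 3 = 21.
This cut is saturated, so no flow can exceed 21.

21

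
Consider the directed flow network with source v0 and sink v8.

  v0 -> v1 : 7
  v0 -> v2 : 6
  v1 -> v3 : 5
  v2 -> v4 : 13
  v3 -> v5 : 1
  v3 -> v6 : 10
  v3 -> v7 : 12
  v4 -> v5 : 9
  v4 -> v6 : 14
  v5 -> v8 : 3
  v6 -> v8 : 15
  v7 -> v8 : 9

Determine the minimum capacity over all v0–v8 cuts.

11

Augment v0→v1→v3→v5→v8: bottleneck 1, flow now 1.
Augment v0→v1→v3→v6→v8: bottleneck 4, flow now 5.
Augment v0→v2→v4→v5→v8: bottleneck 2, flow now 7.
Augment v0→v2→v4→v6→v8: bottleneck 4, flow now 11.
No augmenting path remains; maximum flow = 11.
By max-flow min-cut, the minimum cut capacity equals the max flow.
In the residual graph, reachable from v0: {v0, v1}.
Min-cut edges: v0→v2 (6), v1→v3 (5); capacity 6 + 5 = 11.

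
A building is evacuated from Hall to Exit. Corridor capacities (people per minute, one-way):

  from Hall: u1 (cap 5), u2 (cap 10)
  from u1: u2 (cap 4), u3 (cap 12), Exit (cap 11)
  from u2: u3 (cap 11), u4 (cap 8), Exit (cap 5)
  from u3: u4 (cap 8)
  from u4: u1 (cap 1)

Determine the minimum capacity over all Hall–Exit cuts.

Augment Hall→u1→Exit: bottleneck 5, flow now 5.
Augment Hall→u2→Exit: bottleneck 5, flow now 10.
Augment Hall→u2→u4→u1→Exit: bottleneck 1, flow now 11.
No augmenting path remains; maximum flow = 11.
By max-flow min-cut, the minimum cut capacity equals the max flow.
In the residual graph, reachable from Hall: {Hall, u2, u3, u4}.
Min-cut edges: Hall→u1 (5), u2→Exit (5), u4→u1 (1); capacity 5 + 5 + 1 = 11.

11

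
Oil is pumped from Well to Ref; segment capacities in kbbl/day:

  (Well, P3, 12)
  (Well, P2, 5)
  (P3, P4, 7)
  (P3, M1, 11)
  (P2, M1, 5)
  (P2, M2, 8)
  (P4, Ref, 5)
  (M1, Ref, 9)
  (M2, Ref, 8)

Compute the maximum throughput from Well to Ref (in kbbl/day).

17

Augment Well→P3→P4→Ref: bottleneck 5, flow now 5.
Augment Well→P3→M1→Ref: bottleneck 7, flow now 12.
Augment Well→P2→M1→Ref: bottleneck 2, flow now 14.
Augment Well→P2→M2→Ref: bottleneck 3, flow now 17.
No augmenting path remains; maximum flow = 17.
In the residual graph, reachable from Well: {Well}.
Min-cut edges: Well→P3 (12), Well→P2 (5); capacity 12 + 5 = 17.
This cut is saturated, so no flow can exceed 17.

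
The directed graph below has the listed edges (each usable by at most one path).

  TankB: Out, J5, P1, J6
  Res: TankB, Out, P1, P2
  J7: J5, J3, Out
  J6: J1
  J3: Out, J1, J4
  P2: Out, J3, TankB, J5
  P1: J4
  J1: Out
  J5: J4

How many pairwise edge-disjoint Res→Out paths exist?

3

Assign every edge capacity 1; by Menger, the answer equals the max flow.
Path Res→Out (+1); total 1.
Path Res→P2→Out (+1); total 2.
Path Res→TankB→Out (+1); total 3.
No residual Res→Out path; max flow = 3.
Certifying cut of size 3: {Res→Out, Res→P2, Res→TankB}.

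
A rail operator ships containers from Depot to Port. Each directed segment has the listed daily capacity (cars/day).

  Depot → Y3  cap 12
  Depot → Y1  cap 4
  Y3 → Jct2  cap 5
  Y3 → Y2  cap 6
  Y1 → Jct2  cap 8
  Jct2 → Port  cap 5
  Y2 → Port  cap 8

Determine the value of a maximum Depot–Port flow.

Augment Depot→Y3→Jct2→Port: bottleneck 5, flow now 5.
Augment Depot→Y3→Y2→Port: bottleneck 6, flow now 11.
No augmenting path remains; maximum flow = 11.
In the residual graph, reachable from Depot: {Depot, Y3, Y1, Jct2}.
Min-cut edges: Y3→Y2 (6), Jct2→Port (5); capacity 6 + 5 = 11.
This cut is saturated, so no flow can exceed 11.

11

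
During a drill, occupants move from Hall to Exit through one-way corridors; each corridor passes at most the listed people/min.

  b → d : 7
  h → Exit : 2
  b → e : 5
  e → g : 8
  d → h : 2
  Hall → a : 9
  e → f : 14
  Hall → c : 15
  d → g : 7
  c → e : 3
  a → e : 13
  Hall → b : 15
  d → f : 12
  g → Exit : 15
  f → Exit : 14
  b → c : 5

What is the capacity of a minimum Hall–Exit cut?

Augment Hall→a→e→f→Exit: bottleneck 9, flow now 9.
Augment Hall→b→d→f→Exit: bottleneck 5, flow now 14.
Augment Hall→b→d→g→Exit: bottleneck 2, flow now 16.
Augment Hall→b→e→g→Exit: bottleneck 5, flow now 21.
Augment Hall→c→e→g→Exit: bottleneck 3, flow now 24.
No augmenting path remains; maximum flow = 24.
By max-flow min-cut, the minimum cut capacity equals the max flow.
In the residual graph, reachable from Hall: {Hall, b, c}.
Min-cut edges: Hall→a (9), b→d (7), b→e (5), c→e (3); capacity 9 + 7 + 5 + 3 = 24.

24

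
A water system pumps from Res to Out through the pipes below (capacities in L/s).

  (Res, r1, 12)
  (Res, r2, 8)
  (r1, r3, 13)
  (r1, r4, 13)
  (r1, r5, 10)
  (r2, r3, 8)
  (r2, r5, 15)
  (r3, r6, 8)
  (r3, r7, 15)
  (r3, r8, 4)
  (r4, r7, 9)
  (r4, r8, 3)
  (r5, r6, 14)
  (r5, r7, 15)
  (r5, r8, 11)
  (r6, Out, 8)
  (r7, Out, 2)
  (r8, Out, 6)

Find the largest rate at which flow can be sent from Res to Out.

16

Augment Res→r1→r3→r6→Out: bottleneck 8, flow now 8.
Augment Res→r1→r3→r7→Out: bottleneck 2, flow now 10.
Augment Res→r1→r3→r8→Out: bottleneck 2, flow now 12.
Augment Res→r2→r3→r8→Out: bottleneck 2, flow now 14.
Augment Res→r2→r5→r8→Out: bottleneck 2, flow now 16.
No augmenting path remains; maximum flow = 16.
In the residual graph, reachable from Res: {Res, r1, r2, r3, r4, r5, r6, r7, r8}.
Min-cut edges: r6→Out (8), r7→Out (2), r8→Out (6); capacity 8 + 2 + 6 = 16.
This cut is saturated, so no flow can exceed 16.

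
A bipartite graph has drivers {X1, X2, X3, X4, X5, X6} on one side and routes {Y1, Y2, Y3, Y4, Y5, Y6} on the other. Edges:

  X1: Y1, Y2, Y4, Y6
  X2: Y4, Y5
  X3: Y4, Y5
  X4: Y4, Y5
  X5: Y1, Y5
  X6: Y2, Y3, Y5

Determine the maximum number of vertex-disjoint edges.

5

Unit-capacity flow: source→left, listed edges, right→sink; max matching = max flow.
Augmenting path X1→Y1 (+1); matched 1.
Augmenting path X2→Y4 (+1); matched 2.
Augmenting path X3→Y5 (+1); matched 3.
Augmenting path X6→Y2 (+1); matched 4.
Augmenting path X5→Y1→X1→Y6 (+1); matched 5.
No augmenting path remains; maximum matching = 5.
König certificate: {X1, X5, X6, Y4, Y5} is a vertex cover of size 5 (every listed pair touches it), so no matching can be larger.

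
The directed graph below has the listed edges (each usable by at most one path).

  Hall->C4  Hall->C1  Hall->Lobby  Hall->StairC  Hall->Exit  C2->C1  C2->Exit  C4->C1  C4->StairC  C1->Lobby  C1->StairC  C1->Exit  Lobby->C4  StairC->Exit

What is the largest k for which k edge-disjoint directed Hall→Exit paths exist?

3

Assign every edge capacity 1; by Menger, the answer equals the max flow.
Path Hall→Exit (+1); total 1.
Path Hall→C1→Exit (+1); total 2.
Path Hall→StairC→Exit (+1); total 3.
No residual Hall→Exit path; max flow = 3.
Certifying cut of size 3: {C1→Exit, Hall→Exit, StairC→Exit}.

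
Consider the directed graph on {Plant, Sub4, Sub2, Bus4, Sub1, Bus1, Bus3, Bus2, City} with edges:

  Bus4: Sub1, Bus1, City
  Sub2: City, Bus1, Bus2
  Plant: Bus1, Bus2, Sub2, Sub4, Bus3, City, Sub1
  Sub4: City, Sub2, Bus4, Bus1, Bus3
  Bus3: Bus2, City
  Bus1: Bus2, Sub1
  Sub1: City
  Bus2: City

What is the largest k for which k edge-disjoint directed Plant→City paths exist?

Assign every edge capacity 1; by Menger, the answer equals the max flow.
Path Plant→City (+1); total 1.
Path Plant→Sub4→City (+1); total 2.
Path Plant→Sub2→City (+1); total 3.
Path Plant→Sub1→City (+1); total 4.
Path Plant→Bus3→City (+1); total 5.
Path Plant→Bus2→City (+1); total 6.
No residual Plant→City path; max flow = 6.
Certifying cut of size 6: {Bus2→City, Plant→Bus3, Plant→City, Plant→Sub2, Plant→Sub4, Sub1→City}.

6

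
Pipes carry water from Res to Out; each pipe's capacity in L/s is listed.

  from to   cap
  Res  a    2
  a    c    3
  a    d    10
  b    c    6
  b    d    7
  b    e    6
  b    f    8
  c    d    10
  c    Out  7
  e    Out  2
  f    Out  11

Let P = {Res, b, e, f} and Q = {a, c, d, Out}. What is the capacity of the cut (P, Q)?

Edges leaving {Res, b, e, f}: Res→a (2), b→c (6), b→d (7), e→Out (2), f→Out (11).
Cut capacity = 2 + 6 + 7 + 2 + 11 = 28.

28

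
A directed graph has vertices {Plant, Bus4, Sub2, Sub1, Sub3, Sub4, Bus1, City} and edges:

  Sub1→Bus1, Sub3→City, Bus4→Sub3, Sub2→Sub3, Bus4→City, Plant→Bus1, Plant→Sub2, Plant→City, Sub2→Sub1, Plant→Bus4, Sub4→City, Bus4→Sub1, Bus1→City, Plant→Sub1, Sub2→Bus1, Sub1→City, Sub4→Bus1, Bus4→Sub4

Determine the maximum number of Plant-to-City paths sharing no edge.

Assign every edge capacity 1; by Menger, the answer equals the max flow.
Path Plant→City (+1); total 1.
Path Plant→Bus4→City (+1); total 2.
Path Plant→Sub1→City (+1); total 3.
Path Plant→Bus1→City (+1); total 4.
Path Plant→Sub2→Sub3→City (+1); total 5.
No residual Plant→City path; max flow = 5.
Certifying cut of size 5: {Plant→Bus1, Plant→Bus4, Plant→City, Plant→Sub1, Plant→Sub2}.

5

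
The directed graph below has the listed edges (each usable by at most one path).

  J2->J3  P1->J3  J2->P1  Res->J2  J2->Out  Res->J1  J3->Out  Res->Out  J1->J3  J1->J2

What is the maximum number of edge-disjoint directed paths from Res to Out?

Assign every edge capacity 1; by Menger, the answer equals the max flow.
Path Res→Out (+1); total 1.
Path Res→J2→Out (+1); total 2.
Path Res→J1→J3→Out (+1); total 3.
No residual Res→Out path; max flow = 3.
Certifying cut of size 3: {Res→J1, Res→J2, Res→Out}.

3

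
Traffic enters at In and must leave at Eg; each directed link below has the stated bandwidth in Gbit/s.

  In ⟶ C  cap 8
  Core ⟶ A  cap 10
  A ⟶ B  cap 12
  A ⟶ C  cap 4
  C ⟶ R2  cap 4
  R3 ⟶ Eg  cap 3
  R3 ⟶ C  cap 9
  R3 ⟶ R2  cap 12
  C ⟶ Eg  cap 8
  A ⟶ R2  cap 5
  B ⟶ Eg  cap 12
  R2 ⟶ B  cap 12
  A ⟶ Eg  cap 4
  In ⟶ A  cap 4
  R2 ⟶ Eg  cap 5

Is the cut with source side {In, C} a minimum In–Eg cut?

Given cut capacity: 4 + 4 + 8 = 16.
Augment In→A→Eg: bottleneck 4, flow now 4.
Augment In→C→Eg: bottleneck 8, flow now 12.
No augmenting path remains; maximum flow = 12.
In the residual graph, reachable from In: {In}.
Min-cut edges: In→A (4), In→C (8); capacity 4 + 8 = 12.
Cut capacity 16 exceeds the max flow 12, so it is not minimum.

No — its capacity is 16, but the minimum cut has capacity 12.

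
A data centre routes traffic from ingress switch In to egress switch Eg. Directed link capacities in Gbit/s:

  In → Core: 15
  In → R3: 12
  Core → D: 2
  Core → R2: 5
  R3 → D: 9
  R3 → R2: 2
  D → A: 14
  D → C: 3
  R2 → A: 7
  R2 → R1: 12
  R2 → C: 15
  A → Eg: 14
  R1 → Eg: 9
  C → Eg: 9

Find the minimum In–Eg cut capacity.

18

Augment In→Core→D→A→Eg: bottleneck 2, flow now 2.
Augment In→Core→R2→A→Eg: bottleneck 5, flow now 7.
Augment In→R3→D→A→Eg: bottleneck 7, flow now 14.
Augment In→R3→D→C→Eg: bottleneck 2, flow now 16.
Augment In→R3→R2→R1→Eg: bottleneck 2, flow now 18.
No augmenting path remains; maximum flow = 18.
By max-flow min-cut, the minimum cut capacity equals the max flow.
In the residual graph, reachable from In: {In, Core, R3}.
Min-cut edges: Core→D (2), Core→R2 (5), R3→D (9), R3→R2 (2); capacity 2 + 5 + 9 + 2 = 18.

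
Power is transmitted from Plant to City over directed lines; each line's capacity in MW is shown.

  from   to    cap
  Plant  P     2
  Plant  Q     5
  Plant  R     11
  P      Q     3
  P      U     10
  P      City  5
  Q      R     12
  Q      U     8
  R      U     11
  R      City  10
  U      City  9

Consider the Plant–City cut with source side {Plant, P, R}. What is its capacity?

44

Edges leaving {Plant, P, R}: Plant→Q (5), P→Q (3), P→U (10), P→City (5), R→U (11), R→City (10).
Cut capacity = 5 + 3 + 10 + 5 + 11 + 10 = 44.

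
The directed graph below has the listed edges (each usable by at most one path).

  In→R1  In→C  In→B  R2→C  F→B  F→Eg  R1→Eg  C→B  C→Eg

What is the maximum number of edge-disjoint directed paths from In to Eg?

Assign every edge capacity 1; by Menger, the answer equals the max flow.
Path In→R1→Eg (+1); total 1.
Path In→C→Eg (+1); total 2.
No residual In→Eg path; max flow = 2.
Certifying cut of size 2: {In→C, In→R1}.

2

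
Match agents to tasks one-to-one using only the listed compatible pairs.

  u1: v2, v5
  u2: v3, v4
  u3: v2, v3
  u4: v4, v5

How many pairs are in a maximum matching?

4

Unit-capacity flow: source→left, listed edges, right→sink; max matching = max flow.
Augmenting path u1→v2 (+1); matched 1.
Augmenting path u2→v3 (+1); matched 2.
Augmenting path u4→v4 (+1); matched 3.
Augmenting path u3→v2→u1→v5 (+1); matched 4.
No augmenting path remains; maximum matching = 4.
König certificate: {u1, u2, u3, u4} is a vertex cover of size 4 (every listed pair touches it), so no matching can be larger.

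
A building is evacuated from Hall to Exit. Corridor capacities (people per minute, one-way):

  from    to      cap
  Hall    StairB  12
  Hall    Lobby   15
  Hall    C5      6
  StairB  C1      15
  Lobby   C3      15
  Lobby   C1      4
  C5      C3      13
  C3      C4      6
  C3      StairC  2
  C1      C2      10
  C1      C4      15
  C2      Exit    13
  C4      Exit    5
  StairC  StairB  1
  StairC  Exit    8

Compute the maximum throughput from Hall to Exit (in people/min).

17

Augment Hall→StairB→C1→C2→Exit: bottleneck 10, flow now 10.
Augment Hall→StairB→C1→C4→Exit: bottleneck 2, flow now 12.
Augment Hall→Lobby→C3→C4→Exit: bottleneck 3, flow now 15.
Augment Hall→Lobby→C3→StairC→Exit: bottleneck 2, flow now 17.
No augmenting path remains; maximum flow = 17.
In the residual graph, reachable from Hall: {Hall, StairB, Lobby, C5, C3, C1, C4}.
Min-cut edges: C3→StairC (2), C1→C2 (10), C4→Exit (5); capacity 2 + 10 + 5 = 17.
This cut is saturated, so no flow can exceed 17.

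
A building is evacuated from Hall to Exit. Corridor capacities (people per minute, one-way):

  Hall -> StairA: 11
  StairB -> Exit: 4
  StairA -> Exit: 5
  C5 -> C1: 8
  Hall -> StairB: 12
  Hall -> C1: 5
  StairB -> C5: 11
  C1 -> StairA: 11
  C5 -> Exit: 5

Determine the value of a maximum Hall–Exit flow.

Augment Hall→StairB→Exit: bottleneck 4, flow now 4.
Augment Hall→StairA→Exit: bottleneck 5, flow now 9.
Augment Hall→StairB→C5→Exit: bottleneck 5, flow now 14.
No augmenting path remains; maximum flow = 14.
In the residual graph, reachable from Hall: {Hall, StairB, C5, C1, StairA}.
Min-cut edges: StairB→Exit (4), C5→Exit (5), StairA→Exit (5); capacity 4 + 5 + 5 = 14.
This cut is saturated, so no flow can exceed 14.

14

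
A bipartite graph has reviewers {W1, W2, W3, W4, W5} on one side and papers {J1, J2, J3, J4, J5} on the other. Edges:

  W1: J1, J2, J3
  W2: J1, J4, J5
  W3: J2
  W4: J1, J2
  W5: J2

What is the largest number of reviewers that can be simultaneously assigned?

Unit-capacity flow: source→left, listed edges, right→sink; max matching = max flow.
Augmenting path W1→J1 (+1); matched 1.
Augmenting path W2→J4 (+1); matched 2.
Augmenting path W3→J2 (+1); matched 3.
Augmenting path W4→J1→W1→J3 (+1); matched 4.
No augmenting path remains; maximum matching = 4.
König certificate: {W1, W2, W4, J2} is a vertex cover of size 4 (every listed pair touches it), so no matching can be larger.

4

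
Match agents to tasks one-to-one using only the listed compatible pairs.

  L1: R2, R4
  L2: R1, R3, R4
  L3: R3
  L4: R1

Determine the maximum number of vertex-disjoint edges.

Unit-capacity flow: source→left, listed edges, right→sink; max matching = max flow.
Augmenting path L1→R2 (+1); matched 1.
Augmenting path L2→R1 (+1); matched 2.
Augmenting path L3→R3 (+1); matched 3.
Augmenting path L4→R1→L2→R4 (+1); matched 4.
No augmenting path remains; maximum matching = 4.
König certificate: {L1, L2, L3, L4} is a vertex cover of size 4 (every listed pair touches it), so no matching can be larger.

4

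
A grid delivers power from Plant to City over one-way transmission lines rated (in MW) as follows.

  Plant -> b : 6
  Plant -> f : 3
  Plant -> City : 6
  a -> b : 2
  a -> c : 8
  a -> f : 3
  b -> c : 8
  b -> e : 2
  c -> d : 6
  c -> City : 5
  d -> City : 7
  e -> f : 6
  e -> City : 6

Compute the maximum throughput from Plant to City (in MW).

12

Augment Plant→City: bottleneck 6, flow now 6.
Augment Plant→b→c→City: bottleneck 5, flow now 11.
Augment Plant→b→e→City: bottleneck 1, flow now 12.
No augmenting path remains; maximum flow = 12.
In the residual graph, reachable from Plant: {Plant, f}.
Min-cut edges: Plant→b (6), Plant→City (6); capacity 6 + 6 = 12.
This cut is saturated, so no flow can exceed 12.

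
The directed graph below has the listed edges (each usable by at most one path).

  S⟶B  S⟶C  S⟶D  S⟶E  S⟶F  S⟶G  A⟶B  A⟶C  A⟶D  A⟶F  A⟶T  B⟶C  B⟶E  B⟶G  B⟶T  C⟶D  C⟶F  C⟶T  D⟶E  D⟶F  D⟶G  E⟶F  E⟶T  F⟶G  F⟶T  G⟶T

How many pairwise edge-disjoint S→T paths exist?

5

Assign every edge capacity 1; by Menger, the answer equals the max flow.
Path S→B→T (+1); total 1.
Path S→C→T (+1); total 2.
Path S→E→T (+1); total 3.
Path S→F→T (+1); total 4.
Path S→G→T (+1); total 5.
No residual S→T path; max flow = 5.
Certifying cut of size 5: {E→T, F→T, G→T, S→B, S→C}.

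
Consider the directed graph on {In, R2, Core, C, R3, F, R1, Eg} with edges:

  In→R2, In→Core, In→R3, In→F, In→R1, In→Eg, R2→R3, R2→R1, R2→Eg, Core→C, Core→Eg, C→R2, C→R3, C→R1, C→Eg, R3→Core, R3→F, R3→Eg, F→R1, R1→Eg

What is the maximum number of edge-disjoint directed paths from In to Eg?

Assign every edge capacity 1; by Menger, the answer equals the max flow.
Path In→Eg (+1); total 1.
Path In→R2→Eg (+1); total 2.
Path In→Core→Eg (+1); total 3.
Path In→R3→Eg (+1); total 4.
Path In→R1→Eg (+1); total 5.
No residual In→Eg path; max flow = 5.
Certifying cut of size 5: {In→Core, In→Eg, In→R2, In→R3, R1→Eg}.

5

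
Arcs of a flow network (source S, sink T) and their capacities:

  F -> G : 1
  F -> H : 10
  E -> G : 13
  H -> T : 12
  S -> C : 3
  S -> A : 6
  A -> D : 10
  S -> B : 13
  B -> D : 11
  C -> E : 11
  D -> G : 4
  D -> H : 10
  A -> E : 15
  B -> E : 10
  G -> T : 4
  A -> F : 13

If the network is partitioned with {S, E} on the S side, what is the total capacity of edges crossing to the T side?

35

Edges leaving {S, E}: S→A (6), S→B (13), S→C (3), E→G (13).
Cut capacity = 6 + 13 + 3 + 13 = 35.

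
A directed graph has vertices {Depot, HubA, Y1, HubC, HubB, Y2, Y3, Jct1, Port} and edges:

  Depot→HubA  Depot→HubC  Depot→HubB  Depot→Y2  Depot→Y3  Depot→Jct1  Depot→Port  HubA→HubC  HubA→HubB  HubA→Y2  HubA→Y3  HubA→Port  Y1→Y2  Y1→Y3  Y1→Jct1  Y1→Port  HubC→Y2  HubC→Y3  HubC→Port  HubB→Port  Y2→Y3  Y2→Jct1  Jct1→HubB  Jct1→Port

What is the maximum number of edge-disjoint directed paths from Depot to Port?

Assign every edge capacity 1; by Menger, the answer equals the max flow.
Path Depot→Port (+1); total 1.
Path Depot→HubA→Port (+1); total 2.
Path Depot→HubC→Port (+1); total 3.
Path Depot→HubB→Port (+1); total 4.
Path Depot→Jct1→Port (+1); total 5.
No residual Depot→Port path; max flow = 5.
Certifying cut of size 5: {Depot→HubA, Depot→HubC, Depot→Port, HubB→Port, Jct1→Port}.

5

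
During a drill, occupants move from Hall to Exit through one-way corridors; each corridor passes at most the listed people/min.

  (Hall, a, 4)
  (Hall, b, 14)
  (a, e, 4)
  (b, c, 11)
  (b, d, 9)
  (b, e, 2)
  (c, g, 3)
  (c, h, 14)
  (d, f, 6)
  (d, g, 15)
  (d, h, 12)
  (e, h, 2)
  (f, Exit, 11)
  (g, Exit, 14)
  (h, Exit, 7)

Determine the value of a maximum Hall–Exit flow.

16

Augment Hall→a→e→h→Exit: bottleneck 2, flow now 2.
Augment Hall→b→c→g→Exit: bottleneck 3, flow now 5.
Augment Hall→b→c→h→Exit: bottleneck 5, flow now 10.
Augment Hall→b→d→f→Exit: bottleneck 6, flow now 16.
No augmenting path remains; maximum flow = 16.
In the residual graph, reachable from Hall: {Hall, a, e}.
Min-cut edges: Hall→b (14), e→h (2); capacity 14 + 2 = 16.
This cut is saturated, so no flow can exceed 16.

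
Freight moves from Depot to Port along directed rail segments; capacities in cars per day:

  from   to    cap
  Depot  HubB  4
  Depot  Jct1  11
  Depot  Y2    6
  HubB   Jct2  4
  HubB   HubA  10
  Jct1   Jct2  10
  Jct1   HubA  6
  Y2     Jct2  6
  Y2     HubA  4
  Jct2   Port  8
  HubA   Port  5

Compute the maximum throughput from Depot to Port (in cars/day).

13

Augment Depot→HubB→Jct2→Port: bottleneck 4, flow now 4.
Augment Depot→Jct1→Jct2→Port: bottleneck 4, flow now 8.
Augment Depot→Jct1→HubA→Port: bottleneck 5, flow now 13.
No augmenting path remains; maximum flow = 13.
In the residual graph, reachable from Depot: {Depot, HubB, Jct1, Y2, Jct2, HubA}.
Min-cut edges: Jct2→Port (8), HubA→Port (5); capacity 8 + 5 = 13.
This cut is saturated, so no flow can exceed 13.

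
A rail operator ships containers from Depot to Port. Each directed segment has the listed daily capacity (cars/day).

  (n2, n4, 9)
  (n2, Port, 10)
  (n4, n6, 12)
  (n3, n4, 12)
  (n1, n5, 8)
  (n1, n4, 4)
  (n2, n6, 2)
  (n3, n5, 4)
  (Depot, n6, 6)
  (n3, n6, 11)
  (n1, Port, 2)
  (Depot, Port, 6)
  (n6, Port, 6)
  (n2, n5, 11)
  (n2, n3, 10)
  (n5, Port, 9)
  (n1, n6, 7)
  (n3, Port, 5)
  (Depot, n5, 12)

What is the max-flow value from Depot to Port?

Augment Depot→Port: bottleneck 6, flow now 6.
Augment Depot→n5→Port: bottleneck 9, flow now 15.
Augment Depot→n6→Port: bottleneck 6, flow now 21.
No augmenting path remains; maximum flow = 21.
In the residual graph, reachable from Depot: {Depot, n5}.
Min-cut edges: Depot→n6 (6), Depot→Port (6), n5→Port (9); capacity 6 + 6 + 9 = 21.
This cut is saturated, so no flow can exceed 21.

21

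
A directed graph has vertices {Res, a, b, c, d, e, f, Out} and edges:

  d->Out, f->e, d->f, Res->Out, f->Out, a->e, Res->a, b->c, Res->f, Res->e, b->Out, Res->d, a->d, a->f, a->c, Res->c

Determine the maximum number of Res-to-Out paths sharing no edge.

Assign every edge capacity 1; by Menger, the answer equals the max flow.
Path Res→Out (+1); total 1.
Path Res→d→Out (+1); total 2.
Path Res→f→Out (+1); total 3.
No residual Res→Out path; max flow = 3.
Certifying cut of size 3: {Res→Out, d→Out, f→Out}.

3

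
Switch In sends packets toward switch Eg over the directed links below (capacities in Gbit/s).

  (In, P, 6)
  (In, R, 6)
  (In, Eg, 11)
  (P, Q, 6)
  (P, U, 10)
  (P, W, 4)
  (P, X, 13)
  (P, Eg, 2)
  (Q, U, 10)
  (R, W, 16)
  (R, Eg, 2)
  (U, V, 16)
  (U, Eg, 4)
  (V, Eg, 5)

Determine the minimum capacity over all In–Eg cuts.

19

Augment In→Eg: bottleneck 11, flow now 11.
Augment In→P→Eg: bottleneck 2, flow now 13.
Augment In→R→Eg: bottleneck 2, flow now 15.
Augment In→P→U→Eg: bottleneck 4, flow now 19.
No augmenting path remains; maximum flow = 19.
By max-flow min-cut, the minimum cut capacity equals the max flow.
In the residual graph, reachable from In: {In, R, W}.
Min-cut edges: In→P (6), In→Eg (11), R→Eg (2); capacity 6 + 11 + 2 = 19.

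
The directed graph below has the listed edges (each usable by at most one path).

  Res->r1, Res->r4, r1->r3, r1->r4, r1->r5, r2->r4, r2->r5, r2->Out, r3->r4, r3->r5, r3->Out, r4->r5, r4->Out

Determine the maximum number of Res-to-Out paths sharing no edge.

2

Assign every edge capacity 1; by Menger, the answer equals the max flow.
Path Res→r4→Out (+1); total 1.
Path Res→r1→r3→Out (+1); total 2.
No residual Res→Out path; max flow = 2.
Certifying cut of size 2: {Res→r1, Res→r4}.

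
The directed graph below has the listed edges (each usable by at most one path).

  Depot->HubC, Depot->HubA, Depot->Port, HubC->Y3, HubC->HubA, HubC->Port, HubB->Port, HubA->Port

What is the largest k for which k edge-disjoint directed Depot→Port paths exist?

3

Assign every edge capacity 1; by Menger, the answer equals the max flow.
Path Depot→Port (+1); total 1.
Path Depot→HubC→Port (+1); total 2.
Path Depot→HubA→Port (+1); total 3.
No residual Depot→Port path; max flow = 3.
Certifying cut of size 3: {Depot→HubA, Depot→HubC, Depot→Port}.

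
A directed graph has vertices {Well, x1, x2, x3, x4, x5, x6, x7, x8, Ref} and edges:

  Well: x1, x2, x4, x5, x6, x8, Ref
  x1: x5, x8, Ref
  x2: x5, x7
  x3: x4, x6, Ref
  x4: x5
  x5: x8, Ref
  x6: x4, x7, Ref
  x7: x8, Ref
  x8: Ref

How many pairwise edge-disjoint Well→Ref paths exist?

Assign every edge capacity 1; by Menger, the answer equals the max flow.
Path Well→Ref (+1); total 1.
Path Well→x1→Ref (+1); total 2.
Path Well→x5→Ref (+1); total 3.
Path Well→x6→Ref (+1); total 4.
Path Well→x8→Ref (+1); total 5.
Path Well→x2→x7→Ref (+1); total 6.
No residual Well→Ref path; max flow = 6.
Certifying cut of size 6: {Well→Ref, Well→x1, Well→x2, Well→x6, x5→Ref, x8→Ref}.

6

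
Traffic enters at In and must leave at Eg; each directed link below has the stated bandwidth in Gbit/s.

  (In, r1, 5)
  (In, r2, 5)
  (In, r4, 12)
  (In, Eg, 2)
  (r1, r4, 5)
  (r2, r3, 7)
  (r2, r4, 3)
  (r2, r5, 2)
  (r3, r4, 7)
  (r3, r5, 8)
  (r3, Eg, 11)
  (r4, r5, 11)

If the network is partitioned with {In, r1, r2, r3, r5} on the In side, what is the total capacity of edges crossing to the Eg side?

Edges leaving {In, r1, r2, r3, r5}: In→r4 (12), In→Eg (2), r1→r4 (5), r2→r4 (3), r3→r4 (7), r3→Eg (11).
Cut capacity = 12 + 2 + 5 + 3 + 7 + 11 = 40.

40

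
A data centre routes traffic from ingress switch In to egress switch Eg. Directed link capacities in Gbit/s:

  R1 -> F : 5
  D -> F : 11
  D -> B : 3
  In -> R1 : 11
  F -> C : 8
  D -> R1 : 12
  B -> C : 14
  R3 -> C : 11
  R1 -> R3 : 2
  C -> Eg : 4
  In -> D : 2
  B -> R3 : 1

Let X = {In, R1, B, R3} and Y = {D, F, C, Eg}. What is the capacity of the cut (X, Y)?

Edges leaving {In, R1, B, R3}: In→D (2), R1→F (5), B→C (14), R3→C (11).
Cut capacity = 2 + 5 + 14 + 11 = 32.

32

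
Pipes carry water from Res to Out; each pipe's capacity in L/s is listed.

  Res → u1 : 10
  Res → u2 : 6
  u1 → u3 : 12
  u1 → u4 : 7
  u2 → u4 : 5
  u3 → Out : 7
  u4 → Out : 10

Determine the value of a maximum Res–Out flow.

Augment Res→u1→u3→Out: bottleneck 7, flow now 7.
Augment Res→u1→u4→Out: bottleneck 3, flow now 10.
Augment Res→u2→u4→Out: bottleneck 5, flow now 15.
No augmenting path remains; maximum flow = 15.
In the residual graph, reachable from Res: {Res, u2}.
Min-cut edges: Res→u1 (10), u2→u4 (5); capacity 10 + 5 = 15.
This cut is saturated, so no flow can exceed 15.

15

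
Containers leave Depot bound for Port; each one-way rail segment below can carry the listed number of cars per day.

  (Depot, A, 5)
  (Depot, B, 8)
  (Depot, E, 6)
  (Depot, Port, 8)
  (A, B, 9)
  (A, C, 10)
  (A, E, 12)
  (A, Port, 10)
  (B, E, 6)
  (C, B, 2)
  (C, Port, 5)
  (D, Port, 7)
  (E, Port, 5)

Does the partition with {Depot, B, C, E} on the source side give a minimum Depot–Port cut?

No — its capacity is 23, but the minimum cut has capacity 18.

Given cut capacity: 5 + 8 + 5 + 5 = 23.
Augment Depot→Port: bottleneck 8, flow now 8.
Augment Depot→A→Port: bottleneck 5, flow now 13.
Augment Depot→E→Port: bottleneck 5, flow now 18.
No augmenting path remains; maximum flow = 18.
In the residual graph, reachable from Depot: {Depot, B, E}.
Min-cut edges: Depot→A (5), Depot→Port (8), E→Port (5); capacity 5 + 8 + 5 = 18.
Cut capacity 23 exceeds the max flow 18, so it is not minimum.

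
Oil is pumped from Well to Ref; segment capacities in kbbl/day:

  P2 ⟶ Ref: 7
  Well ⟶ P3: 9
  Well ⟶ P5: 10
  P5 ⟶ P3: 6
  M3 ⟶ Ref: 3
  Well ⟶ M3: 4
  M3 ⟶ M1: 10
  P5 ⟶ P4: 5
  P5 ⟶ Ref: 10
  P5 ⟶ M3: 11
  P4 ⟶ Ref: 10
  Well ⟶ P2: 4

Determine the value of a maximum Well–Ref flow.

17

Augment Well→P5→Ref: bottleneck 10, flow now 10.
Augment Well→P2→Ref: bottleneck 4, flow now 14.
Augment Well→M3→Ref: bottleneck 3, flow now 17.
No augmenting path remains; maximum flow = 17.
In the residual graph, reachable from Well: {Well, P3, M3, M1}.
Min-cut edges: Well→P5 (10), Well→P2 (4), M3→Ref (3); capacity 10 + 4 + 3 = 17.
This cut is saturated, so no flow can exceed 17.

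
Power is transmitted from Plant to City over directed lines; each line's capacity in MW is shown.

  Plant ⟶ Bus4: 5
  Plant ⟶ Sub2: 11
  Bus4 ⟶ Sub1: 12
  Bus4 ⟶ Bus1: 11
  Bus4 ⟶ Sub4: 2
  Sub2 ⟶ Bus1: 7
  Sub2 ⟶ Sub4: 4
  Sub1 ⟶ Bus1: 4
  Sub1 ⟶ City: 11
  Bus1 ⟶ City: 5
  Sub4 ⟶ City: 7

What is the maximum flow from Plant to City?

Augment Plant→Bus4→Sub1→City: bottleneck 5, flow now 5.
Augment Plant→Sub2→Bus1→City: bottleneck 5, flow now 10.
Augment Plant→Sub2→Sub4→City: bottleneck 4, flow now 14.
No augmenting path remains; maximum flow = 14.
In the residual graph, reachable from Plant: {Plant, Sub2, Bus1}.
Min-cut edges: Plant→Bus4 (5), Sub2→Sub4 (4), Bus1→City (5); capacity 5 + 4 + 5 = 14.
This cut is saturated, so no flow can exceed 14.

14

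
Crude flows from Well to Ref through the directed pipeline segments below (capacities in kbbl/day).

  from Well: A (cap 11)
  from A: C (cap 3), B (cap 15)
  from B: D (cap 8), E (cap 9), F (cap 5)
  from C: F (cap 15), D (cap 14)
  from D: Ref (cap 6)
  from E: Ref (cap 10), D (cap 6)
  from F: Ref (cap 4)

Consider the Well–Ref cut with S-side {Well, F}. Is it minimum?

Given cut capacity: 11 + 4 = 15.
Augment Well→A→B→D→Ref: bottleneck 6, flow now 6.
Augment Well→A→B→E→Ref: bottleneck 5, flow now 11.
No augmenting path remains; maximum flow = 11.
In the residual graph, reachable from Well: {Well}.
Min-cut edges: Well→A (11); capacity 11 = 11.
Cut capacity 15 exceeds the max flow 11, so it is not minimum.

No — its capacity is 15, but the minimum cut has capacity 11.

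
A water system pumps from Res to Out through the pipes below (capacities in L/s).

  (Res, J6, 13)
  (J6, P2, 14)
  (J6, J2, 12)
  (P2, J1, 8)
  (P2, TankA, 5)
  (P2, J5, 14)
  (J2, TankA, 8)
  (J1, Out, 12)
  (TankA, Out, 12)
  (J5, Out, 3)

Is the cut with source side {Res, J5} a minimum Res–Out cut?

No — its capacity is 16, but the minimum cut has capacity 13.

Given cut capacity: 13 + 3 = 16.
Augment Res→J6→P2→J1→Out: bottleneck 8, flow now 8.
Augment Res→J6→P2→TankA→Out: bottleneck 5, flow now 13.
No augmenting path remains; maximum flow = 13.
In the residual graph, reachable from Res: {Res}.
Min-cut edges: Res→J6 (13); capacity 13 = 13.
Cut capacity 16 exceeds the max flow 13, so it is not minimum.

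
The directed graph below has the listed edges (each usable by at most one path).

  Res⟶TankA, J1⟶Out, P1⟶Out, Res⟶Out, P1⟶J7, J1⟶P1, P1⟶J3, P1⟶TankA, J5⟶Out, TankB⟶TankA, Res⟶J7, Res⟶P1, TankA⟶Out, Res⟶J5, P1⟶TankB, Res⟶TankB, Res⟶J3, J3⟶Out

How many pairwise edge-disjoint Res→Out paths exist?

Assign every edge capacity 1; by Menger, the answer equals the max flow.
Path Res→Out (+1); total 1.
Path Res→J3→Out (+1); total 2.
Path Res→J5→Out (+1); total 3.
Path Res→P1→Out (+1); total 4.
Path Res→TankA→Out (+1); total 5.
No residual Res→Out path; max flow = 5.
Certifying cut of size 5: {Res→J3, Res→J5, Res→Out, Res→P1, TankA→Out}.

5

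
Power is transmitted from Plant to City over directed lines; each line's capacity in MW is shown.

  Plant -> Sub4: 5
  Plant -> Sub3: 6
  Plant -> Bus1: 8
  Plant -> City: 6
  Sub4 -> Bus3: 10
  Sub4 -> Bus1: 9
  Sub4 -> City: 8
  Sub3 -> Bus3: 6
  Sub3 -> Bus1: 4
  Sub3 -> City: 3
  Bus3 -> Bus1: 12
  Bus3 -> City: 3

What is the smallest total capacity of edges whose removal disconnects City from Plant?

17

Augment Plant→City: bottleneck 6, flow now 6.
Augment Plant→Sub4→City: bottleneck 5, flow now 11.
Augment Plant→Sub3→City: bottleneck 3, flow now 14.
Augment Plant→Sub3→Bus3→City: bottleneck 3, flow now 17.
No augmenting path remains; maximum flow = 17.
By max-flow min-cut, the minimum cut capacity equals the max flow.
In the residual graph, reachable from Plant: {Plant, Bus1}.
Min-cut edges: Plant→Sub4 (5), Plant→Sub3 (6), Plant→City (6); capacity 5 + 6 + 6 = 17.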